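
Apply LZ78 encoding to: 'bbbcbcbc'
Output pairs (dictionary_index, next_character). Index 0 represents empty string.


LZ78 encoding steps:
Dictionary: {0: ''}
Step 1: w='' (idx 0), next='b' -> output (0, 'b'), add 'b' as idx 1
Step 2: w='b' (idx 1), next='b' -> output (1, 'b'), add 'bb' as idx 2
Step 3: w='' (idx 0), next='c' -> output (0, 'c'), add 'c' as idx 3
Step 4: w='b' (idx 1), next='c' -> output (1, 'c'), add 'bc' as idx 4
Step 5: w='bc' (idx 4), end of input -> output (4, '')


Encoded: [(0, 'b'), (1, 'b'), (0, 'c'), (1, 'c'), (4, '')]


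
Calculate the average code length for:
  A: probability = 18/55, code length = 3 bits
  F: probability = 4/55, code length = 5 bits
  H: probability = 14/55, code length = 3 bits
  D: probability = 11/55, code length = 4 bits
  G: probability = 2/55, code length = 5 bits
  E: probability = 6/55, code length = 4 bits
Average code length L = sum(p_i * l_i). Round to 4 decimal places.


Weighted contributions p_i * l_i:
  A: (18/55) * 3 = 54/55
  F: (4/55) * 5 = 20/55
  H: (14/55) * 3 = 42/55
  D: (11/55) * 4 = 44/55
  G: (2/55) * 5 = 10/55
  E: (6/55) * 4 = 24/55
Sum = (54 + 20 + 42 + 44 + 10 + 24)/55 = 194/55

L = 194/55 = 3.5273 bits/symbol


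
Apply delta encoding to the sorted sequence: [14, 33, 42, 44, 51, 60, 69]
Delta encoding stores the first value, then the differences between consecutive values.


First value: 14
Deltas:
  33 - 14 = 19
  42 - 33 = 9
  44 - 42 = 2
  51 - 44 = 7
  60 - 51 = 9
  69 - 60 = 9


Delta encoded: [14, 19, 9, 2, 7, 9, 9]


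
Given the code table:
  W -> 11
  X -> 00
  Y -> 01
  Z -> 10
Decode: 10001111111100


Decoding:
10 -> Z
00 -> X
11 -> W
11 -> W
11 -> W
11 -> W
00 -> X


Result: ZXWWWWX


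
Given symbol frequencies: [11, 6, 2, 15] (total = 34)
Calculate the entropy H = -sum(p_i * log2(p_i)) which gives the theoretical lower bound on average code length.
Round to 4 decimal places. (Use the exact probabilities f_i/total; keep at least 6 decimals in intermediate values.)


Per-symbol terms -p_i * log2(p_i) with p_i = f_i/34:
  p = 11/34 = 0.323529: log2(p) = -1.628031, -p*log2(p) = 0.526716
  p = 6/34 = 0.176471: log2(p) = -2.502500, -p*log2(p) = 0.441618
  p = 2/34 = 0.058824: log2(p) = -4.087463, -p*log2(p) = 0.240439
  p = 15/34 = 0.441176: log2(p) = -1.180572, -p*log2(p) = 0.520841
H = 0.526716 + 0.441618 + 0.240439 + 0.520841 = 1.729614

H = 1.7296 bits/symbol


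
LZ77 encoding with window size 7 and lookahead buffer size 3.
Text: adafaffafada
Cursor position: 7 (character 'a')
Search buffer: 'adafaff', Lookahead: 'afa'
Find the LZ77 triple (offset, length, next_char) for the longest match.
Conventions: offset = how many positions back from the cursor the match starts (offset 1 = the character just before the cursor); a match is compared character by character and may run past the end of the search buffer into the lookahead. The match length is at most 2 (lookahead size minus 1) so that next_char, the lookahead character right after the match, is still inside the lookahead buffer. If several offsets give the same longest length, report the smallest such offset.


Try each offset into the search buffer:
  offset=1 (pos 6, char 'f'): match length 0
  offset=2 (pos 5, char 'f'): match length 0
  offset=3 (pos 4, char 'a'): match length 2
  offset=4 (pos 3, char 'f'): match length 0
  offset=5 (pos 2, char 'a'): match length 2
  offset=6 (pos 1, char 'd'): match length 0
  offset=7 (pos 0, char 'a'): match length 1
Longest match has length 2, found at offsets 3, 5; take the smallest, offset 3.
next_char = character at position 7 + 2 = 9 -> 'a'

Best match: offset=3, length=2 (matching 'af' starting at position 4)
LZ77 triple: (3, 2, 'a')


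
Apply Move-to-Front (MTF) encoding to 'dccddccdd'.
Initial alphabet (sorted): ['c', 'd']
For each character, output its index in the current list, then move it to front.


MTF encoding:
'd': index 1 in ['c', 'd'] -> ['d', 'c']
'c': index 1 in ['d', 'c'] -> ['c', 'd']
'c': index 0 in ['c', 'd'] -> ['c', 'd']
'd': index 1 in ['c', 'd'] -> ['d', 'c']
'd': index 0 in ['d', 'c'] -> ['d', 'c']
'c': index 1 in ['d', 'c'] -> ['c', 'd']
'c': index 0 in ['c', 'd'] -> ['c', 'd']
'd': index 1 in ['c', 'd'] -> ['d', 'c']
'd': index 0 in ['d', 'c'] -> ['d', 'c']


Output: [1, 1, 0, 1, 0, 1, 0, 1, 0]


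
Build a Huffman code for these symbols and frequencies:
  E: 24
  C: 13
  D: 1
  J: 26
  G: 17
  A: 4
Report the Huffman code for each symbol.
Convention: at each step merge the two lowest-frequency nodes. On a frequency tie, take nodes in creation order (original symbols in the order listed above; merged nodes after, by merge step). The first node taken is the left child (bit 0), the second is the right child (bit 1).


Huffman tree construction:
Step 1: Merge D(1) + A(4) = 5
Step 2: Merge (D+A)(5) + C(13) = 18
Step 3: Merge G(17) + ((D+A)+C)(18) = 35
Step 4: Merge E(24) + J(26) = 50
Step 5: Merge (G+((D+A)+C))(35) + (E+J)(50) = 85
Read each symbol's code off the tree from the root (left child = 0, right child = 1).

Codes:
  E: 10 (length 2)
  C: 011 (length 3)
  D: 0100 (length 4)
  J: 11 (length 2)
  G: 00 (length 2)
  A: 0101 (length 4)
Average code length: 193/85 = 2.2706 bits/symbol


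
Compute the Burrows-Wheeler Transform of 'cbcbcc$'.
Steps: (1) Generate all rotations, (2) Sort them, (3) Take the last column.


Rotations (sorted):
  0: $cbcbcc -> last char: c
  1: bcbcc$c -> last char: c
  2: bcc$cbc -> last char: c
  3: c$cbcbc -> last char: c
  4: cbcbcc$ -> last char: $
  5: cbcc$cb -> last char: b
  6: cc$cbcb -> last char: b


BWT = cccc$bb


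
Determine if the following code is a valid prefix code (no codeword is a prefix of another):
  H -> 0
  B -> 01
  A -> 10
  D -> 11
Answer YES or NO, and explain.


Checking each pair (does one codeword prefix another?):
  H='0' vs B='01': prefix -- VIOLATION

NO -- this is NOT a valid prefix code. H (0) is a prefix of B (01).


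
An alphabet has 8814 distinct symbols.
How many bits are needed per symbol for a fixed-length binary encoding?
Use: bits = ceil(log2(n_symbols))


log2(8814) = 13.1056
Bracket: 2^13 = 8192 < 8814 <= 2^14 = 16384
So ceil(log2(8814)) = 14

bits = ceil(log2(8814)) = ceil(13.1056) = 14 bits


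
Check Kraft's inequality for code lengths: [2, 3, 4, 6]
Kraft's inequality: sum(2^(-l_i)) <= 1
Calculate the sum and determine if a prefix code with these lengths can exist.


Sum = 2^(-2) + 2^(-3) + 2^(-4) + 2^(-6)
    = 0.25 + 0.125 + 0.0625 + 0.015625
    = 29/64 = 0.453125
Since 0.453125 <= 1, Kraft's inequality IS satisfied.
A prefix code with these lengths CAN exist.

Kraft sum = 0.453125. Satisfied.


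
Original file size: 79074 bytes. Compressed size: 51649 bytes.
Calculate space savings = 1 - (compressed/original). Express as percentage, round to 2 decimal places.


ratio = compressed/original = 51649/79074 = 0.653173
savings = 1 - ratio = 1 - 0.653173 = 0.346827
as a percentage: 0.346827 * 100 = 34.68%

Space savings = 1 - 51649/79074 = 34.68%


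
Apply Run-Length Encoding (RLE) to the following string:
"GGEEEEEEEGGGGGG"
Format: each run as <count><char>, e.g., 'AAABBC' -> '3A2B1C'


Scanning runs left to right:
  i=0: run of 'G' x 2 -> '2G'
  i=2: run of 'E' x 7 -> '7E'
  i=9: run of 'G' x 6 -> '6G'

RLE = 2G7E6G


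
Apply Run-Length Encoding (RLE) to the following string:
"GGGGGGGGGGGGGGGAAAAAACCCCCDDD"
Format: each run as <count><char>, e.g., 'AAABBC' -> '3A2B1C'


Scanning runs left to right:
  i=0: run of 'G' x 15 -> '15G'
  i=15: run of 'A' x 6 -> '6A'
  i=21: run of 'C' x 5 -> '5C'
  i=26: run of 'D' x 3 -> '3D'

RLE = 15G6A5C3D


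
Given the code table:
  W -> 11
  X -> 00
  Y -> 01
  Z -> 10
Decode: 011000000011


Decoding:
01 -> Y
10 -> Z
00 -> X
00 -> X
00 -> X
11 -> W


Result: YZXXXW


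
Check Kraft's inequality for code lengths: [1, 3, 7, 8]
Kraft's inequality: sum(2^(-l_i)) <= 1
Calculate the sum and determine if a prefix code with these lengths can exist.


Sum = 2^(-1) + 2^(-3) + 2^(-7) + 2^(-8)
    = 0.5 + 0.125 + 0.0078125 + 0.00390625
    = 163/256 = 0.63671875
Since 0.63671875 <= 1, Kraft's inequality IS satisfied.
A prefix code with these lengths CAN exist.

Kraft sum = 0.63671875. Satisfied.


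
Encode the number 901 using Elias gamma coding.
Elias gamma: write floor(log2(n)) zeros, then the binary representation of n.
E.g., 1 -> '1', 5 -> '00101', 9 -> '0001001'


num_bits = floor(log2(901)) + 1 = 10
leading_zeros = num_bits - 1 = 9
binary(901) = 1110000101

Elias gamma(901) = '000000000' + '1110000101' = 0000000001110000101 (19 bits)


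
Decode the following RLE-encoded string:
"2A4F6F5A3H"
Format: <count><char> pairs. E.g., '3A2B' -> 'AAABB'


Expanding each <count><char> pair:
  2A -> 'AA'
  4F -> 'FFFF'
  6F -> 'FFFFFF'
  5A -> 'AAAAA'
  3H -> 'HHH'

Decoded = AAFFFFFFFFFFAAAAAHHH


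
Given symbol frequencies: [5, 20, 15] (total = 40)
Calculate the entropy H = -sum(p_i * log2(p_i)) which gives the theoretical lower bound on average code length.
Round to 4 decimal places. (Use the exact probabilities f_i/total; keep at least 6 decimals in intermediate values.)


Per-symbol terms -p_i * log2(p_i) with p_i = f_i/40:
  p = 5/40 = 0.125000: log2(p) = -3.000000, -p*log2(p) = 0.375000
  p = 20/40 = 0.500000: log2(p) = -1.000000, -p*log2(p) = 0.500000
  p = 15/40 = 0.375000: log2(p) = -1.415037, -p*log2(p) = 0.530639
H = 0.375000 + 0.500000 + 0.530639 = 1.405639

H = 1.4056 bits/symbol


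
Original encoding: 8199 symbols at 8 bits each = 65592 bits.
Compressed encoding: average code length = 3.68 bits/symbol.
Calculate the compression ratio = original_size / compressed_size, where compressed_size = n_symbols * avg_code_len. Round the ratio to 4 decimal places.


original_size = n_symbols * orig_bits = 8199 * 8 = 65592 bits
compressed_size = n_symbols * avg_code_len = 8199 * 3.68 = 30172.32 bits
ratio = original_size / compressed_size = 65592 / 30172.32 = 2.1739

Compression ratio = 2.1739


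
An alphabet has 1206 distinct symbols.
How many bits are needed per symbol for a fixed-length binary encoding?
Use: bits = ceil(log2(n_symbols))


log2(1206) = 10.236
Bracket: 2^10 = 1024 < 1206 <= 2^11 = 2048
So ceil(log2(1206)) = 11

bits = ceil(log2(1206)) = ceil(10.236) = 11 bits


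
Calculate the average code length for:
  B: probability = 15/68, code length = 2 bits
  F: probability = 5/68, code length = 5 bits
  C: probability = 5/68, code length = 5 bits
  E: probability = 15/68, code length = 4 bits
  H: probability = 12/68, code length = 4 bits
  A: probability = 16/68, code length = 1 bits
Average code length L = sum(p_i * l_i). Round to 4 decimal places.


Weighted contributions p_i * l_i:
  B: (15/68) * 2 = 30/68
  F: (5/68) * 5 = 25/68
  C: (5/68) * 5 = 25/68
  E: (15/68) * 4 = 60/68
  H: (12/68) * 4 = 48/68
  A: (16/68) * 1 = 16/68
Sum = (30 + 25 + 25 + 60 + 48 + 16)/68 = 204/68

L = 204/68 = 3.0000 bits/symbol


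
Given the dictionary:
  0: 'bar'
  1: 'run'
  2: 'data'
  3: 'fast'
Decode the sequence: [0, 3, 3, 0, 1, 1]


Look up each index in the dictionary:
  0 -> 'bar'
  3 -> 'fast'
  3 -> 'fast'
  0 -> 'bar'
  1 -> 'run'
  1 -> 'run'

Decoded: "bar fast fast bar run run"


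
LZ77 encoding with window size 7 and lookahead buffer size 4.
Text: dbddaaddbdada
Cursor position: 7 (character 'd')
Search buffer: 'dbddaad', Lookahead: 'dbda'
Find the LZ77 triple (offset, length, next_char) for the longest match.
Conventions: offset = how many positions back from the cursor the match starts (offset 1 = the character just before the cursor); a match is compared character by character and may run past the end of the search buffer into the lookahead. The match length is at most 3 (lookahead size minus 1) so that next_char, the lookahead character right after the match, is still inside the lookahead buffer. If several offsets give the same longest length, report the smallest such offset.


Try each offset into the search buffer:
  offset=1 (pos 6, char 'd'): match length 1
  offset=2 (pos 5, char 'a'): match length 0
  offset=3 (pos 4, char 'a'): match length 0
  offset=4 (pos 3, char 'd'): match length 1
  offset=5 (pos 2, char 'd'): match length 1
  offset=6 (pos 1, char 'b'): match length 0
  offset=7 (pos 0, char 'd'): match length 3
Longest match has length 3 at offset 7.
next_char = character at position 7 + 3 = 10 -> 'a'

Best match: offset=7, length=3 (matching 'dbd' starting at position 0)
LZ77 triple: (7, 3, 'a')


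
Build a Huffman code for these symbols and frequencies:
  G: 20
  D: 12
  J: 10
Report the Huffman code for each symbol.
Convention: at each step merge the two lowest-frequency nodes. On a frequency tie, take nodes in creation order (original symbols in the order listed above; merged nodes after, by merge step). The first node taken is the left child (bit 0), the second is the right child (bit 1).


Huffman tree construction:
Step 1: Merge J(10) + D(12) = 22
Step 2: Merge G(20) + (J+D)(22) = 42
Read each symbol's code off the tree from the root (left child = 0, right child = 1).

Codes:
  G: 0 (length 1)
  D: 11 (length 2)
  J: 10 (length 2)
Average code length: 64/42 = 1.5238 bits/symbol


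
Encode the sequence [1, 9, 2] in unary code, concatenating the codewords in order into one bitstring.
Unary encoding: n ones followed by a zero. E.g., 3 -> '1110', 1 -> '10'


Encode each number as n ones followed by a terminating 0:
  1 -> 10 (2 bits)
  9 -> 1111111110 (10 bits)
  2 -> 110 (3 bits)
Total length = 2 + 10 + 3 = 15 bits.

Unary([1, 9, 2]) = 101111111110110 (15 bits)


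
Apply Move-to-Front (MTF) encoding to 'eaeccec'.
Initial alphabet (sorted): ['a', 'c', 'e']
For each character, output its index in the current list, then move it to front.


MTF encoding:
'e': index 2 in ['a', 'c', 'e'] -> ['e', 'a', 'c']
'a': index 1 in ['e', 'a', 'c'] -> ['a', 'e', 'c']
'e': index 1 in ['a', 'e', 'c'] -> ['e', 'a', 'c']
'c': index 2 in ['e', 'a', 'c'] -> ['c', 'e', 'a']
'c': index 0 in ['c', 'e', 'a'] -> ['c', 'e', 'a']
'e': index 1 in ['c', 'e', 'a'] -> ['e', 'c', 'a']
'c': index 1 in ['e', 'c', 'a'] -> ['c', 'e', 'a']


Output: [2, 1, 1, 2, 0, 1, 1]


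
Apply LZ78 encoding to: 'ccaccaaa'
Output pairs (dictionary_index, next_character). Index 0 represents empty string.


LZ78 encoding steps:
Dictionary: {0: ''}
Step 1: w='' (idx 0), next='c' -> output (0, 'c'), add 'c' as idx 1
Step 2: w='c' (idx 1), next='a' -> output (1, 'a'), add 'ca' as idx 2
Step 3: w='c' (idx 1), next='c' -> output (1, 'c'), add 'cc' as idx 3
Step 4: w='' (idx 0), next='a' -> output (0, 'a'), add 'a' as idx 4
Step 5: w='a' (idx 4), next='a' -> output (4, 'a'), add 'aa' as idx 5


Encoded: [(0, 'c'), (1, 'a'), (1, 'c'), (0, 'a'), (4, 'a')]


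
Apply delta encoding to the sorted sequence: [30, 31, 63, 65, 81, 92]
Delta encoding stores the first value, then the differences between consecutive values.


First value: 30
Deltas:
  31 - 30 = 1
  63 - 31 = 32
  65 - 63 = 2
  81 - 65 = 16
  92 - 81 = 11


Delta encoded: [30, 1, 32, 2, 16, 11]


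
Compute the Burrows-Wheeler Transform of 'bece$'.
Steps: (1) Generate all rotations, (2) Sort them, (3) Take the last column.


Rotations (sorted):
  0: $bece -> last char: e
  1: bece$ -> last char: $
  2: ce$be -> last char: e
  3: e$bec -> last char: c
  4: ece$b -> last char: b


BWT = e$ecb


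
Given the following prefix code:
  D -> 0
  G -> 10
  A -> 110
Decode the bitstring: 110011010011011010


Decoding step by step:
Bits 110 -> A
Bits 0 -> D
Bits 110 -> A
Bits 10 -> G
Bits 0 -> D
Bits 110 -> A
Bits 110 -> A
Bits 10 -> G


Decoded message: ADAGDAAG


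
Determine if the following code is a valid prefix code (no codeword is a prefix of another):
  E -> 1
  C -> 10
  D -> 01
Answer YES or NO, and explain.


Checking each pair (does one codeword prefix another?):
  E='1' vs C='10': prefix -- VIOLATION

NO -- this is NOT a valid prefix code. E (1) is a prefix of C (10).


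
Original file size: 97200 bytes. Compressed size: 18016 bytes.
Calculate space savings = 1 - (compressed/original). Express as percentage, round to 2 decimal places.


ratio = compressed/original = 18016/97200 = 0.18535
savings = 1 - ratio = 1 - 0.18535 = 0.81465
as a percentage: 0.81465 * 100 = 81.47%

Space savings = 1 - 18016/97200 = 81.47%


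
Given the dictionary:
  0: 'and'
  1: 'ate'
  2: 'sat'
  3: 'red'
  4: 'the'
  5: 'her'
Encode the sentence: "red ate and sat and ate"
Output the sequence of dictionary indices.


Look up each word in the dictionary:
  'red' -> 3
  'ate' -> 1
  'and' -> 0
  'sat' -> 2
  'and' -> 0
  'ate' -> 1

Encoded: [3, 1, 0, 2, 0, 1]


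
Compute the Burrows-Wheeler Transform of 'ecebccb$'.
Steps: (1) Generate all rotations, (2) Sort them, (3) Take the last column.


Rotations (sorted):
  0: $ecebccb -> last char: b
  1: b$ecebcc -> last char: c
  2: bccb$ece -> last char: e
  3: cb$ecebc -> last char: c
  4: ccb$eceb -> last char: b
  5: cebccb$e -> last char: e
  6: ebccb$ec -> last char: c
  7: ecebccb$ -> last char: $


BWT = bcecbec$


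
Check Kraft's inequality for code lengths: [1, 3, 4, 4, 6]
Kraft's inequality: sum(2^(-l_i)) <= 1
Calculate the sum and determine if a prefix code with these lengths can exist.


Sum = 2^(-1) + 2^(-3) + 2^(-4) + 2^(-4) + 2^(-6)
    = 0.5 + 0.125 + 0.0625 + 0.0625 + 0.015625
    = 49/64 = 0.765625
Since 0.765625 <= 1, Kraft's inequality IS satisfied.
A prefix code with these lengths CAN exist.

Kraft sum = 0.765625. Satisfied.


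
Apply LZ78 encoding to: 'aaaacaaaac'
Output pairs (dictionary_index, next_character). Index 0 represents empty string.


LZ78 encoding steps:
Dictionary: {0: ''}
Step 1: w='' (idx 0), next='a' -> output (0, 'a'), add 'a' as idx 1
Step 2: w='a' (idx 1), next='a' -> output (1, 'a'), add 'aa' as idx 2
Step 3: w='a' (idx 1), next='c' -> output (1, 'c'), add 'ac' as idx 3
Step 4: w='aa' (idx 2), next='a' -> output (2, 'a'), add 'aaa' as idx 4
Step 5: w='ac' (idx 3), end of input -> output (3, '')


Encoded: [(0, 'a'), (1, 'a'), (1, 'c'), (2, 'a'), (3, '')]


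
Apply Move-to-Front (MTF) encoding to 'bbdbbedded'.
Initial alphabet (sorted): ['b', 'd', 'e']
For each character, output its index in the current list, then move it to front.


MTF encoding:
'b': index 0 in ['b', 'd', 'e'] -> ['b', 'd', 'e']
'b': index 0 in ['b', 'd', 'e'] -> ['b', 'd', 'e']
'd': index 1 in ['b', 'd', 'e'] -> ['d', 'b', 'e']
'b': index 1 in ['d', 'b', 'e'] -> ['b', 'd', 'e']
'b': index 0 in ['b', 'd', 'e'] -> ['b', 'd', 'e']
'e': index 2 in ['b', 'd', 'e'] -> ['e', 'b', 'd']
'd': index 2 in ['e', 'b', 'd'] -> ['d', 'e', 'b']
'd': index 0 in ['d', 'e', 'b'] -> ['d', 'e', 'b']
'e': index 1 in ['d', 'e', 'b'] -> ['e', 'd', 'b']
'd': index 1 in ['e', 'd', 'b'] -> ['d', 'e', 'b']


Output: [0, 0, 1, 1, 0, 2, 2, 0, 1, 1]


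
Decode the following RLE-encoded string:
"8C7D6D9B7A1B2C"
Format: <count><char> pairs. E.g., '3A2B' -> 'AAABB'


Expanding each <count><char> pair:
  8C -> 'CCCCCCCC'
  7D -> 'DDDDDDD'
  6D -> 'DDDDDD'
  9B -> 'BBBBBBBBB'
  7A -> 'AAAAAAA'
  1B -> 'B'
  2C -> 'CC'

Decoded = CCCCCCCCDDDDDDDDDDDDDBBBBBBBBBAAAAAAABCC


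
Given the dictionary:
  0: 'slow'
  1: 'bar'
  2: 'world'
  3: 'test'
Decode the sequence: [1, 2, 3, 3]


Look up each index in the dictionary:
  1 -> 'bar'
  2 -> 'world'
  3 -> 'test'
  3 -> 'test'

Decoded: "bar world test test"


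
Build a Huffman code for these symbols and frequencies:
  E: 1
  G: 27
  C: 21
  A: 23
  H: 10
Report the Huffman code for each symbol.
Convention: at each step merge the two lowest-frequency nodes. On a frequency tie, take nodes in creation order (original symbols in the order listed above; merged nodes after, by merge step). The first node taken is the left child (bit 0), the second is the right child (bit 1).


Huffman tree construction:
Step 1: Merge E(1) + H(10) = 11
Step 2: Merge (E+H)(11) + C(21) = 32
Step 3: Merge A(23) + G(27) = 50
Step 4: Merge ((E+H)+C)(32) + (A+G)(50) = 82
Read each symbol's code off the tree from the root (left child = 0, right child = 1).

Codes:
  E: 000 (length 3)
  G: 11 (length 2)
  C: 01 (length 2)
  A: 10 (length 2)
  H: 001 (length 3)
Average code length: 175/82 = 2.1341 bits/symbol


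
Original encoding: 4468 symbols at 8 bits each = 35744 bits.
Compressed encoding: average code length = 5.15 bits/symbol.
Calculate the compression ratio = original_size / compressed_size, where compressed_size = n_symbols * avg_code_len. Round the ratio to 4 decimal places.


original_size = n_symbols * orig_bits = 4468 * 8 = 35744 bits
compressed_size = n_symbols * avg_code_len = 4468 * 5.15 = 23010.2 bits
ratio = original_size / compressed_size = 35744 / 23010.2 = 1.5534

Compression ratio = 1.5534


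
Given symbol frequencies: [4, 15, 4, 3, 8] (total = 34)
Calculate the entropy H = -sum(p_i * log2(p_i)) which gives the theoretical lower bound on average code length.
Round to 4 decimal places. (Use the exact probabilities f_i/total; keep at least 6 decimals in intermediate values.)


Per-symbol terms -p_i * log2(p_i) with p_i = f_i/34:
  p = 4/34 = 0.117647: log2(p) = -3.087463, -p*log2(p) = 0.363231
  p = 15/34 = 0.441176: log2(p) = -1.180572, -p*log2(p) = 0.520841
  p = 4/34 = 0.117647: log2(p) = -3.087463, -p*log2(p) = 0.363231
  p = 3/34 = 0.088235: log2(p) = -3.502500, -p*log2(p) = 0.309044
  p = 8/34 = 0.235294: log2(p) = -2.087463, -p*log2(p) = 0.491168
H = 0.363231 + 0.520841 + 0.363231 + 0.309044 + 0.491168 = 2.047515

H = 2.0475 bits/symbol


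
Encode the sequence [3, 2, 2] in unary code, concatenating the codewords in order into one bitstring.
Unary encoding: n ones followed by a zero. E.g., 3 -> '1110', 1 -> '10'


Encode each number as n ones followed by a terminating 0:
  3 -> 1110 (4 bits)
  2 -> 110 (3 bits)
  2 -> 110 (3 bits)
Total length = 4 + 3 + 3 = 10 bits.

Unary([3, 2, 2]) = 1110110110 (10 bits)


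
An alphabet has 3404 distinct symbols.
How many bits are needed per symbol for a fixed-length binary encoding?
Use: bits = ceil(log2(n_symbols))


log2(3404) = 11.733
Bracket: 2^11 = 2048 < 3404 <= 2^12 = 4096
So ceil(log2(3404)) = 12

bits = ceil(log2(3404)) = ceil(11.733) = 12 bits


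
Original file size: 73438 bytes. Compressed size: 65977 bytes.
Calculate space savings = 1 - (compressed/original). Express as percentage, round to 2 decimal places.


ratio = compressed/original = 65977/73438 = 0.898404
savings = 1 - ratio = 1 - 0.898404 = 0.101596
as a percentage: 0.101596 * 100 = 10.16%

Space savings = 1 - 65977/73438 = 10.16%


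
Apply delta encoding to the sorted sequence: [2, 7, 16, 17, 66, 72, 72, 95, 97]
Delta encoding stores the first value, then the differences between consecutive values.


First value: 2
Deltas:
  7 - 2 = 5
  16 - 7 = 9
  17 - 16 = 1
  66 - 17 = 49
  72 - 66 = 6
  72 - 72 = 0
  95 - 72 = 23
  97 - 95 = 2


Delta encoded: [2, 5, 9, 1, 49, 6, 0, 23, 2]


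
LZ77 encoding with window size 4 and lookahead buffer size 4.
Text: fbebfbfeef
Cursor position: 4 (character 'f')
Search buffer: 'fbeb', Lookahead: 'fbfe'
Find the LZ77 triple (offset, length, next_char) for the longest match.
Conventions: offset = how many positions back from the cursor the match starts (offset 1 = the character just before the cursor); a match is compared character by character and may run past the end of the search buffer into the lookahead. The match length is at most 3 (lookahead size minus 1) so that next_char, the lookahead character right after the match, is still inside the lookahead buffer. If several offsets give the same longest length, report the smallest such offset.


Try each offset into the search buffer:
  offset=1 (pos 3, char 'b'): match length 0
  offset=2 (pos 2, char 'e'): match length 0
  offset=3 (pos 1, char 'b'): match length 0
  offset=4 (pos 0, char 'f'): match length 2
Longest match has length 2 at offset 4.
next_char = character at position 4 + 2 = 6 -> 'f'

Best match: offset=4, length=2 (matching 'fb' starting at position 0)
LZ77 triple: (4, 2, 'f')


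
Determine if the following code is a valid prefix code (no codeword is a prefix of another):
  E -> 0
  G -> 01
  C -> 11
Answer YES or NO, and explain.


Checking each pair (does one codeword prefix another?):
  E='0' vs G='01': prefix -- VIOLATION

NO -- this is NOT a valid prefix code. E (0) is a prefix of G (01).


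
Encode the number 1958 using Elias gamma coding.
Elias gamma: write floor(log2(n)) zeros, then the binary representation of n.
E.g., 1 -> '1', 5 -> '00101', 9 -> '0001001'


num_bits = floor(log2(1958)) + 1 = 11
leading_zeros = num_bits - 1 = 10
binary(1958) = 11110100110

Elias gamma(1958) = '0000000000' + '11110100110' = 000000000011110100110 (21 bits)


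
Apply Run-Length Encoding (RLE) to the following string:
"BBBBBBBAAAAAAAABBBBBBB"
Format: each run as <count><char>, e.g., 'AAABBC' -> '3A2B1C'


Scanning runs left to right:
  i=0: run of 'B' x 7 -> '7B'
  i=7: run of 'A' x 8 -> '8A'
  i=15: run of 'B' x 7 -> '7B'

RLE = 7B8A7B


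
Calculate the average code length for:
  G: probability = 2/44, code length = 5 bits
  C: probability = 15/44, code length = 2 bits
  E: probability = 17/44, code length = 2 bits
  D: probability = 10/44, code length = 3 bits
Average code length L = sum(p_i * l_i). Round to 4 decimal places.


Weighted contributions p_i * l_i:
  G: (2/44) * 5 = 10/44
  C: (15/44) * 2 = 30/44
  E: (17/44) * 2 = 34/44
  D: (10/44) * 3 = 30/44
Sum = (10 + 30 + 34 + 30)/44 = 104/44

L = 104/44 = 2.3636 bits/symbol


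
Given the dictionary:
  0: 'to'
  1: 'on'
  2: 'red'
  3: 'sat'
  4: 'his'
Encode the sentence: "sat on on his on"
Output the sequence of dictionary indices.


Look up each word in the dictionary:
  'sat' -> 3
  'on' -> 1
  'on' -> 1
  'his' -> 4
  'on' -> 1

Encoded: [3, 1, 1, 4, 1]


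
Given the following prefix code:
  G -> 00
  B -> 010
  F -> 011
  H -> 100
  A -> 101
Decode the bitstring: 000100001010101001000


Decoding step by step:
Bits 00 -> G
Bits 010 -> B
Bits 00 -> G
Bits 010 -> B
Bits 101 -> A
Bits 010 -> B
Bits 010 -> B
Bits 00 -> G


Decoded message: GBGBABBG


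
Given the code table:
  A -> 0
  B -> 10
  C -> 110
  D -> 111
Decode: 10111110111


Decoding:
10 -> B
111 -> D
110 -> C
111 -> D


Result: BDCD


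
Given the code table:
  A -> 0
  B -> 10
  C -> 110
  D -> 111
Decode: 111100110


Decoding:
111 -> D
10 -> B
0 -> A
110 -> C


Result: DBAC


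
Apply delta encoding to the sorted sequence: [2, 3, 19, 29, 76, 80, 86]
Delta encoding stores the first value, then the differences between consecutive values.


First value: 2
Deltas:
  3 - 2 = 1
  19 - 3 = 16
  29 - 19 = 10
  76 - 29 = 47
  80 - 76 = 4
  86 - 80 = 6


Delta encoded: [2, 1, 16, 10, 47, 4, 6]


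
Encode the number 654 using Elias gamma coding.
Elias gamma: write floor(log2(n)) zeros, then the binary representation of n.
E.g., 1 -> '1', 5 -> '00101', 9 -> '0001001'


num_bits = floor(log2(654)) + 1 = 10
leading_zeros = num_bits - 1 = 9
binary(654) = 1010001110

Elias gamma(654) = '000000000' + '1010001110' = 0000000001010001110 (19 bits)


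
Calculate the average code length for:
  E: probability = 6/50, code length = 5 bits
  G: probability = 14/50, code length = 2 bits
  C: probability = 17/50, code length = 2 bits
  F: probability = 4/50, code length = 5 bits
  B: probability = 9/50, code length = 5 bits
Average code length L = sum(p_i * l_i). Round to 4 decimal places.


Weighted contributions p_i * l_i:
  E: (6/50) * 5 = 30/50
  G: (14/50) * 2 = 28/50
  C: (17/50) * 2 = 34/50
  F: (4/50) * 5 = 20/50
  B: (9/50) * 5 = 45/50
Sum = (30 + 28 + 34 + 20 + 45)/50 = 157/50

L = 157/50 = 3.1400 bits/symbol


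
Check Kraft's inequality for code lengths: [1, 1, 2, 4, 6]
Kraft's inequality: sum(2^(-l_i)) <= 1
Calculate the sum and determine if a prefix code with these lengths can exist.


Sum = 2^(-1) + 2^(-1) + 2^(-2) + 2^(-4) + 2^(-6)
    = 0.5 + 0.5 + 0.25 + 0.0625 + 0.015625
    = 85/64 = 1.328125
Since 1.328125 > 1, Kraft's inequality is NOT satisfied.
A prefix code with these lengths CANNOT exist.

Kraft sum = 1.328125. Not satisfied.


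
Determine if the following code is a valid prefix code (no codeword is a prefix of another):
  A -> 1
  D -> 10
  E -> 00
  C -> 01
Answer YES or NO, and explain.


Checking each pair (does one codeword prefix another?):
  A='1' vs D='10': prefix -- VIOLATION

NO -- this is NOT a valid prefix code. A (1) is a prefix of D (10).


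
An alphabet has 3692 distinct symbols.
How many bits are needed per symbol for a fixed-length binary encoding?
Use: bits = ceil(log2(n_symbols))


log2(3692) = 11.8502
Bracket: 2^11 = 2048 < 3692 <= 2^12 = 4096
So ceil(log2(3692)) = 12

bits = ceil(log2(3692)) = ceil(11.8502) = 12 bits


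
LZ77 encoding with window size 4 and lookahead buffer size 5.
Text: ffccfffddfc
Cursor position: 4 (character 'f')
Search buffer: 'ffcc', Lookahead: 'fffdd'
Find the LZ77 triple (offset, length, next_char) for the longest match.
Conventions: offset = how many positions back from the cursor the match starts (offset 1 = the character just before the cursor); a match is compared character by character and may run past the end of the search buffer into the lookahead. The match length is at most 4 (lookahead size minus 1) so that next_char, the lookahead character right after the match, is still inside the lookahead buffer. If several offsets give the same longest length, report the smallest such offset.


Try each offset into the search buffer:
  offset=1 (pos 3, char 'c'): match length 0
  offset=2 (pos 2, char 'c'): match length 0
  offset=3 (pos 1, char 'f'): match length 1
  offset=4 (pos 0, char 'f'): match length 2
Longest match has length 2 at offset 4.
next_char = character at position 4 + 2 = 6 -> 'f'

Best match: offset=4, length=2 (matching 'ff' starting at position 0)
LZ77 triple: (4, 2, 'f')


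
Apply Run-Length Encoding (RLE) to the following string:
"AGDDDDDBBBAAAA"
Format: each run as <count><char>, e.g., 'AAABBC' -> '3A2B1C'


Scanning runs left to right:
  i=0: run of 'A' x 1 -> '1A'
  i=1: run of 'G' x 1 -> '1G'
  i=2: run of 'D' x 5 -> '5D'
  i=7: run of 'B' x 3 -> '3B'
  i=10: run of 'A' x 4 -> '4A'

RLE = 1A1G5D3B4A


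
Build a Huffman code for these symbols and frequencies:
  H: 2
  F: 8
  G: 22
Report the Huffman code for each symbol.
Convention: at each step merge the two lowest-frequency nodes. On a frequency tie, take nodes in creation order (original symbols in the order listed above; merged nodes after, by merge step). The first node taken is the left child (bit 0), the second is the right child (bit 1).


Huffman tree construction:
Step 1: Merge H(2) + F(8) = 10
Step 2: Merge (H+F)(10) + G(22) = 32
Read each symbol's code off the tree from the root (left child = 0, right child = 1).

Codes:
  H: 00 (length 2)
  F: 01 (length 2)
  G: 1 (length 1)
Average code length: 42/32 = 1.3125 bits/symbol


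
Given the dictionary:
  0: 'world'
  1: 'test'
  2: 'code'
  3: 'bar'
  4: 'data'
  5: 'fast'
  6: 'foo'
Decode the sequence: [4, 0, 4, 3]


Look up each index in the dictionary:
  4 -> 'data'
  0 -> 'world'
  4 -> 'data'
  3 -> 'bar'

Decoded: "data world data bar"


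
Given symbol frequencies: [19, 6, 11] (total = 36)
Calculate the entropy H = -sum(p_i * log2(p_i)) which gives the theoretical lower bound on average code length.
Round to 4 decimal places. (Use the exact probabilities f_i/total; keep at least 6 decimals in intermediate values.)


Per-symbol terms -p_i * log2(p_i) with p_i = f_i/36:
  p = 19/36 = 0.527778: log2(p) = -0.921997, -p*log2(p) = 0.486610
  p = 6/36 = 0.166667: log2(p) = -2.584963, -p*log2(p) = 0.430827
  p = 11/36 = 0.305556: log2(p) = -1.710493, -p*log2(p) = 0.522651
H = 0.486610 + 0.430827 + 0.522651 = 1.440088

H = 1.4401 bits/symbol


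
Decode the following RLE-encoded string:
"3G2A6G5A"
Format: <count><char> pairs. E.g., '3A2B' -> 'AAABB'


Expanding each <count><char> pair:
  3G -> 'GGG'
  2A -> 'AA'
  6G -> 'GGGGGG'
  5A -> 'AAAAA'

Decoded = GGGAAGGGGGGAAAAA


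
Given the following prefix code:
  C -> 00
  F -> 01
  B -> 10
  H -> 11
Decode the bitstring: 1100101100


Decoding step by step:
Bits 11 -> H
Bits 00 -> C
Bits 10 -> B
Bits 11 -> H
Bits 00 -> C


Decoded message: HCBHC


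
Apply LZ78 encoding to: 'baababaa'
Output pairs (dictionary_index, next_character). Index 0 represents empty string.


LZ78 encoding steps:
Dictionary: {0: ''}
Step 1: w='' (idx 0), next='b' -> output (0, 'b'), add 'b' as idx 1
Step 2: w='' (idx 0), next='a' -> output (0, 'a'), add 'a' as idx 2
Step 3: w='a' (idx 2), next='b' -> output (2, 'b'), add 'ab' as idx 3
Step 4: w='ab' (idx 3), next='a' -> output (3, 'a'), add 'aba' as idx 4
Step 5: w='a' (idx 2), end of input -> output (2, '')


Encoded: [(0, 'b'), (0, 'a'), (2, 'b'), (3, 'a'), (2, '')]


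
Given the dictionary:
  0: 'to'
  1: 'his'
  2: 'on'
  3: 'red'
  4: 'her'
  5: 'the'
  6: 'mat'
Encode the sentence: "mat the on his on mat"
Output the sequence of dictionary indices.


Look up each word in the dictionary:
  'mat' -> 6
  'the' -> 5
  'on' -> 2
  'his' -> 1
  'on' -> 2
  'mat' -> 6

Encoded: [6, 5, 2, 1, 2, 6]


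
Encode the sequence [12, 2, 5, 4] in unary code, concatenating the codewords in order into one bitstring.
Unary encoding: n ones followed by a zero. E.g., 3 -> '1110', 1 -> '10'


Encode each number as n ones followed by a terminating 0:
  12 -> 1111111111110 (13 bits)
  2 -> 110 (3 bits)
  5 -> 111110 (6 bits)
  4 -> 11110 (5 bits)
Total length = 13 + 3 + 6 + 5 = 27 bits.

Unary([12, 2, 5, 4]) = 111111111111011011111011110 (27 bits)


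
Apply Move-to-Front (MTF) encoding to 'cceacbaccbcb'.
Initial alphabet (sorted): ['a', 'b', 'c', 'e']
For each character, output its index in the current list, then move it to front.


MTF encoding:
'c': index 2 in ['a', 'b', 'c', 'e'] -> ['c', 'a', 'b', 'e']
'c': index 0 in ['c', 'a', 'b', 'e'] -> ['c', 'a', 'b', 'e']
'e': index 3 in ['c', 'a', 'b', 'e'] -> ['e', 'c', 'a', 'b']
'a': index 2 in ['e', 'c', 'a', 'b'] -> ['a', 'e', 'c', 'b']
'c': index 2 in ['a', 'e', 'c', 'b'] -> ['c', 'a', 'e', 'b']
'b': index 3 in ['c', 'a', 'e', 'b'] -> ['b', 'c', 'a', 'e']
'a': index 2 in ['b', 'c', 'a', 'e'] -> ['a', 'b', 'c', 'e']
'c': index 2 in ['a', 'b', 'c', 'e'] -> ['c', 'a', 'b', 'e']
'c': index 0 in ['c', 'a', 'b', 'e'] -> ['c', 'a', 'b', 'e']
'b': index 2 in ['c', 'a', 'b', 'e'] -> ['b', 'c', 'a', 'e']
'c': index 1 in ['b', 'c', 'a', 'e'] -> ['c', 'b', 'a', 'e']
'b': index 1 in ['c', 'b', 'a', 'e'] -> ['b', 'c', 'a', 'e']


Output: [2, 0, 3, 2, 2, 3, 2, 2, 0, 2, 1, 1]


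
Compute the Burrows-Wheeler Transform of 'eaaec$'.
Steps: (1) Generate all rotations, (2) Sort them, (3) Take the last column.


Rotations (sorted):
  0: $eaaec -> last char: c
  1: aaec$e -> last char: e
  2: aec$ea -> last char: a
  3: c$eaae -> last char: e
  4: eaaec$ -> last char: $
  5: ec$eaa -> last char: a


BWT = ceae$a


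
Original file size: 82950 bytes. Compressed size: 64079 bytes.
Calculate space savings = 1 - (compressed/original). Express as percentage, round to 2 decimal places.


ratio = compressed/original = 64079/82950 = 0.772502
savings = 1 - ratio = 1 - 0.772502 = 0.227498
as a percentage: 0.227498 * 100 = 22.75%

Space savings = 1 - 64079/82950 = 22.75%


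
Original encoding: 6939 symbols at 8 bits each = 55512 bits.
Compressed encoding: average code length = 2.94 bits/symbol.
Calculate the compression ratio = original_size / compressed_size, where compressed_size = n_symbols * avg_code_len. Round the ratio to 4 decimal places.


original_size = n_symbols * orig_bits = 6939 * 8 = 55512 bits
compressed_size = n_symbols * avg_code_len = 6939 * 2.94 = 20400.66 bits
ratio = original_size / compressed_size = 55512 / 20400.66 = 2.7211

Compression ratio = 2.7211


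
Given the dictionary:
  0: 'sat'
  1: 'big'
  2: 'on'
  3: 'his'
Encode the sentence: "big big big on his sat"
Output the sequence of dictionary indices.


Look up each word in the dictionary:
  'big' -> 1
  'big' -> 1
  'big' -> 1
  'on' -> 2
  'his' -> 3
  'sat' -> 0

Encoded: [1, 1, 1, 2, 3, 0]


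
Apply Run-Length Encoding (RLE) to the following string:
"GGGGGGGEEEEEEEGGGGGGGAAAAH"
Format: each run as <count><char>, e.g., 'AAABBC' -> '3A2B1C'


Scanning runs left to right:
  i=0: run of 'G' x 7 -> '7G'
  i=7: run of 'E' x 7 -> '7E'
  i=14: run of 'G' x 7 -> '7G'
  i=21: run of 'A' x 4 -> '4A'
  i=25: run of 'H' x 1 -> '1H'

RLE = 7G7E7G4A1H


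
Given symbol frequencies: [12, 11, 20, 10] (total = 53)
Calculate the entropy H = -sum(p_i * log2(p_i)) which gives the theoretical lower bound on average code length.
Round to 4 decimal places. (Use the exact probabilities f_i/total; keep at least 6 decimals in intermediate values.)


Per-symbol terms -p_i * log2(p_i) with p_i = f_i/53:
  p = 12/53 = 0.226415: log2(p) = -2.142958, -p*log2(p) = 0.485198
  p = 11/53 = 0.207547: log2(p) = -2.268489, -p*log2(p) = 0.470818
  p = 20/53 = 0.377358: log2(p) = -1.405992, -p*log2(p) = 0.530563
  p = 10/53 = 0.188679: log2(p) = -2.405992, -p*log2(p) = 0.453961
H = 0.485198 + 0.470818 + 0.530563 + 0.453961 = 1.940540

H = 1.9405 bits/symbol


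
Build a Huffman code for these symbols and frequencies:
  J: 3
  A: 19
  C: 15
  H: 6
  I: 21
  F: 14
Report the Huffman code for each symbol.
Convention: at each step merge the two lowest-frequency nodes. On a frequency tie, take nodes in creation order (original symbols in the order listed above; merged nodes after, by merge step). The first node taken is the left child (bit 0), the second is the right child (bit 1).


Huffman tree construction:
Step 1: Merge J(3) + H(6) = 9
Step 2: Merge (J+H)(9) + F(14) = 23
Step 3: Merge C(15) + A(19) = 34
Step 4: Merge I(21) + ((J+H)+F)(23) = 44
Step 5: Merge (C+A)(34) + (I+((J+H)+F))(44) = 78
Read each symbol's code off the tree from the root (left child = 0, right child = 1).

Codes:
  J: 1100 (length 4)
  A: 01 (length 2)
  C: 00 (length 2)
  H: 1101 (length 4)
  I: 10 (length 2)
  F: 111 (length 3)
Average code length: 188/78 = 2.4103 bits/symbol


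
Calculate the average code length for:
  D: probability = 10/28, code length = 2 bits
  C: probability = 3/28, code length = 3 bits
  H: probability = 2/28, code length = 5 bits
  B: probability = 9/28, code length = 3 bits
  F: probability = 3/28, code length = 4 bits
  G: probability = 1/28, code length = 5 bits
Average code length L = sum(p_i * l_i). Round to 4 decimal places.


Weighted contributions p_i * l_i:
  D: (10/28) * 2 = 20/28
  C: (3/28) * 3 = 9/28
  H: (2/28) * 5 = 10/28
  B: (9/28) * 3 = 27/28
  F: (3/28) * 4 = 12/28
  G: (1/28) * 5 = 5/28
Sum = (20 + 9 + 10 + 27 + 12 + 5)/28 = 83/28

L = 83/28 = 2.9643 bits/symbol


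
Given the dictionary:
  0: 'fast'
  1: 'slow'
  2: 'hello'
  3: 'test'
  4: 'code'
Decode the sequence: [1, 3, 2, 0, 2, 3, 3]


Look up each index in the dictionary:
  1 -> 'slow'
  3 -> 'test'
  2 -> 'hello'
  0 -> 'fast'
  2 -> 'hello'
  3 -> 'test'
  3 -> 'test'

Decoded: "slow test hello fast hello test test"


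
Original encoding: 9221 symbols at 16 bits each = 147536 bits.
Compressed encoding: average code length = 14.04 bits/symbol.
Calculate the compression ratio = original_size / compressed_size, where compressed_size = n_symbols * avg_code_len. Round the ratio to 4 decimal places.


original_size = n_symbols * orig_bits = 9221 * 16 = 147536 bits
compressed_size = n_symbols * avg_code_len = 9221 * 14.04 = 129462.84 bits
ratio = original_size / compressed_size = 147536 / 129462.84 = 1.1396

Compression ratio = 1.1396


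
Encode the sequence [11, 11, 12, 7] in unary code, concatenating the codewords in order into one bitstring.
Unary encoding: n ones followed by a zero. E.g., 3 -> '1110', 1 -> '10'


Encode each number as n ones followed by a terminating 0:
  11 -> 111111111110 (12 bits)
  11 -> 111111111110 (12 bits)
  12 -> 1111111111110 (13 bits)
  7 -> 11111110 (8 bits)
Total length = 12 + 12 + 13 + 8 = 45 bits.

Unary([11, 11, 12, 7]) = 111111111110111111111110111111111111011111110 (45 bits)


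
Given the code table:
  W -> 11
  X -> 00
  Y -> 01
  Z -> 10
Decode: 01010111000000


Decoding:
01 -> Y
01 -> Y
01 -> Y
11 -> W
00 -> X
00 -> X
00 -> X


Result: YYYWXXX
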